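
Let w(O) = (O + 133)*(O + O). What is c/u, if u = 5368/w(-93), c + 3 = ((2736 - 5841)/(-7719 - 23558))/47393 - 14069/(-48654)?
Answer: 30303472674476465/8065459435910679 ≈ 3.7572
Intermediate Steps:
w(O) = 2*O*(133 + O) (w(O) = (133 + O)*(2*O) = 2*O*(133 + O))
c = -195506275319203/72120352631094 (c = -3 + (((2736 - 5841)/(-7719 - 23558))/47393 - 14069/(-48654)) = -3 + (-3105/(-31277)*(1/47393) - 14069*(-1/48654)) = -3 + (-3105*(-1/31277)*(1/47393) + 14069/48654) = -3 + ((3105/31277)*(1/47393) + 14069/48654) = -3 + (3105/1482310861 + 14069/48654) = -3 + 20854782574079/72120352631094 = -195506275319203/72120352631094 ≈ -2.7108)
u = -671/930 (u = 5368/((2*(-93)*(133 - 93))) = 5368/((2*(-93)*40)) = 5368/(-7440) = 5368*(-1/7440) = -671/930 ≈ -0.72151)
c/u = -195506275319203/(72120352631094*(-671/930)) = -195506275319203/72120352631094*(-930/671) = 30303472674476465/8065459435910679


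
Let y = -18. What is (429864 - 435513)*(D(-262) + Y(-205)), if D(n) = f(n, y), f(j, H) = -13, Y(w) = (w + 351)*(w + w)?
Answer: 338222577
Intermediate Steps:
Y(w) = 2*w*(351 + w) (Y(w) = (351 + w)*(2*w) = 2*w*(351 + w))
D(n) = -13
(429864 - 435513)*(D(-262) + Y(-205)) = (429864 - 435513)*(-13 + 2*(-205)*(351 - 205)) = -5649*(-13 + 2*(-205)*146) = -5649*(-13 - 59860) = -5649*(-59873) = 338222577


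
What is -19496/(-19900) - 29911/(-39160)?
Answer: 67934613/38964200 ≈ 1.7435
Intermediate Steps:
-19496/(-19900) - 29911/(-39160) = -19496*(-1/19900) - 29911*(-1/39160) = 4874/4975 + 29911/39160 = 67934613/38964200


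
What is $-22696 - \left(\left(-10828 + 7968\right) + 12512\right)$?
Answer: $-32348$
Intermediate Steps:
$-22696 - \left(\left(-10828 + 7968\right) + 12512\right) = -22696 - \left(-2860 + 12512\right) = -22696 - 9652 = -32348$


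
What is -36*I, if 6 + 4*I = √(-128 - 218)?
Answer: 54 - 9*I*√346 ≈ 54.0 - 167.41*I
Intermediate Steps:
I = -3/2 + I*√346/4 (I = -3/2 + √(-128 - 218)/4 = -3/2 + √(-346)/4 = -3/2 + (I*√346)/4 = -3/2 + I*√346/4 ≈ -1.5 + 4.6503*I)
-36*I = -36*(-3/2 + I*√346/4) = 54 - 9*I*√346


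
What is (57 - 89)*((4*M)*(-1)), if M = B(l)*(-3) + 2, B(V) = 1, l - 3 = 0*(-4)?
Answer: -128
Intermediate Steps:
l = 3 (l = 3 + 0*(-4) = 3 + 0 = 3)
M = -1 (M = 1*(-3) + 2 = -3 + 2 = -1)
(57 - 89)*((4*M)*(-1)) = (57 - 89)*((4*(-1))*(-1)) = -(-128)*(-1) = -32*4 = -128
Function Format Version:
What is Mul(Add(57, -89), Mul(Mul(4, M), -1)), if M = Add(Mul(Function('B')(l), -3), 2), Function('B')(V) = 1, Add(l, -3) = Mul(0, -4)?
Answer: -128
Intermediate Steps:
l = 3 (l = Add(3, Mul(0, -4)) = Add(3, 0) = 3)
M = -1 (M = Add(Mul(1, -3), 2) = Add(-3, 2) = -1)
Mul(Add(57, -89), Mul(Mul(4, M), -1)) = Mul(Add(57, -89), Mul(Mul(4, -1), -1)) = Mul(-32, Mul(-4, -1)) = Mul(-32, 4) = -128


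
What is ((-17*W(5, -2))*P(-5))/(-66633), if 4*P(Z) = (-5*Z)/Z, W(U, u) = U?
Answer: -425/266532 ≈ -0.0015946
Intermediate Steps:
P(Z) = -5/4 (P(Z) = ((-5*Z)/Z)/4 = (¼)*(-5) = -5/4)
((-17*W(5, -2))*P(-5))/(-66633) = (-17*5*(-5/4))/(-66633) = -85*(-5/4)*(-1/66633) = (425/4)*(-1/66633) = -425/266532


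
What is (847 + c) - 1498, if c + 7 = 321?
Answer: -337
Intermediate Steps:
c = 314 (c = -7 + 321 = 314)
(847 + c) - 1498 = (847 + 314) - 1498 = 1161 - 1498 = -337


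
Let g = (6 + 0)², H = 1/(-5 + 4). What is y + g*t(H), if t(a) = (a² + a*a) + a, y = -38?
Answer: -2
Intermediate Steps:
H = -1 (H = 1/(-1) = -1)
g = 36 (g = 6² = 36)
t(a) = a + 2*a² (t(a) = (a² + a²) + a = 2*a² + a = a + 2*a²)
y + g*t(H) = -38 + 36*(-(1 + 2*(-1))) = -38 + 36*(-(1 - 2)) = -38 + 36*(-1*(-1)) = -38 + 36*1 = -38 + 36 = -2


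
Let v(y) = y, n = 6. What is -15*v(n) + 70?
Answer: -20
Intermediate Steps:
-15*v(n) + 70 = -15*6 + 70 = -90 + 70 = -20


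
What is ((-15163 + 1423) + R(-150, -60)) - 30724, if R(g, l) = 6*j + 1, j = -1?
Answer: -44469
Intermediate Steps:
R(g, l) = -5 (R(g, l) = 6*(-1) + 1 = -6 + 1 = -5)
((-15163 + 1423) + R(-150, -60)) - 30724 = ((-15163 + 1423) - 5) - 30724 = (-13740 - 5) - 30724 = -13745 - 30724 = -44469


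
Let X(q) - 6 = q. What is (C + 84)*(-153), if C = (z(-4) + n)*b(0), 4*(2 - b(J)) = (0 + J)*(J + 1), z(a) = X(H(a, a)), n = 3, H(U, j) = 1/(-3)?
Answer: -15504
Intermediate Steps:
H(U, j) = -1/3
X(q) = 6 + q
z(a) = 17/3 (z(a) = 6 - 1/3 = 17/3)
b(J) = 2 - J*(1 + J)/4 (b(J) = 2 - (0 + J)*(J + 1)/4 = 2 - J*(1 + J)/4)
C = 52/3 (C = (17/3 + 3)*(2 - 1/4*0 - 1/4*0**2) = 26*(2 + 0 - 1/4*0)/3 = 26*(2 + 0 + 0)/3 = (26/3)*2 = 52/3 ≈ 17.333)
(C + 84)*(-153) = (52/3 + 84)*(-153) = (304/3)*(-153) = -15504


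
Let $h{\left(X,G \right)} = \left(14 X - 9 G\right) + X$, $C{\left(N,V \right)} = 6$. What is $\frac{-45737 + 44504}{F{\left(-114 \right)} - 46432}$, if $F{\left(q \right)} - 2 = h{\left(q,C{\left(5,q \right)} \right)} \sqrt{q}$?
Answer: $\frac{28624095}{1255239122} - \frac{543753 i \sqrt{114}}{627619561} \approx 0.022804 - 0.0092503 i$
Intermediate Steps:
$h{\left(X,G \right)} = - 9 G + 15 X$ ($h{\left(X,G \right)} = \left(- 9 G + 14 X\right) + X = - 9 G + 15 X$)
$F{\left(q \right)} = 2 + \sqrt{q} \left(-54 + 15 q\right)$ ($F{\left(q \right)} = 2 + \left(\left(-9\right) 6 + 15 q\right) \sqrt{q} = 2 + \left(-54 + 15 q\right) \sqrt{q} = 2 + \sqrt{q} \left(-54 + 15 q\right)$)
$\frac{-45737 + 44504}{F{\left(-114 \right)} - 46432} = \frac{-45737 + 44504}{\left(2 + \sqrt{-114} \left(-54 + 15 \left(-114\right)\right)\right) - 46432} = - \frac{1233}{\left(2 + i \sqrt{114} \left(-54 - 1710\right)\right) - 46432} = - \frac{1233}{\left(2 + i \sqrt{114} \left(-1764\right)\right) - 46432} = - \frac{1233}{\left(2 - 1764 i \sqrt{114}\right) - 46432} = - \frac{1233}{-46430 - 1764 i \sqrt{114}}$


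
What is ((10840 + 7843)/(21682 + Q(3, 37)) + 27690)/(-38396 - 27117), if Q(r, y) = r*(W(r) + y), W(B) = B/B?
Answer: -603549923/1427921348 ≈ -0.42268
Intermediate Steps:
W(B) = 1
Q(r, y) = r*(1 + y)
((10840 + 7843)/(21682 + Q(3, 37)) + 27690)/(-38396 - 27117) = ((10840 + 7843)/(21682 + 3*(1 + 37)) + 27690)/(-38396 - 27117) = (18683/(21682 + 3*38) + 27690)/(-65513) = (18683/(21682 + 114) + 27690)*(-1/65513) = (18683/21796 + 27690)*(-1/65513) = (603549923/21796)*(-1/65513) = -603549923/1427921348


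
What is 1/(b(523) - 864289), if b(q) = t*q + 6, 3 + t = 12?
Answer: -1/859576 ≈ -1.1634e-6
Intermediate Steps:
t = 9 (t = -3 + 12 = 9)
b(q) = 6 + 9*q (b(q) = 9*q + 6 = 6 + 9*q)
1/(b(523) - 864289) = 1/((6 + 9*523) - 864289) = 1/((6 + 4707) - 864289) = 1/(4713 - 864289) = 1/(-859576) = -1/859576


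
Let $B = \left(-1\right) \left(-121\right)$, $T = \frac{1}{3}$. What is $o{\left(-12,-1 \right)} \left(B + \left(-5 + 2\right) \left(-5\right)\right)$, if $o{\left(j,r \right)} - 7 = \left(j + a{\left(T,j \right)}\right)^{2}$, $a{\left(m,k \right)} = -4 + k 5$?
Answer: $786488$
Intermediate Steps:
$T = \frac{1}{3} \approx 0.33333$
$a{\left(m,k \right)} = -4 + 5 k$
$o{\left(j,r \right)} = 7 + \left(-4 + 6 j\right)^{2}$ ($o{\left(j,r \right)} = 7 + \left(j + \left(-4 + 5 j\right)\right)^{2} = 7 + \left(-4 + 6 j\right)^{2}$)
$B = 121$
$o{\left(-12,-1 \right)} \left(B + \left(-5 + 2\right) \left(-5\right)\right) = \left(7 + 4 \left(-2 + 3 \left(-12\right)\right)^{2}\right) \left(121 + \left(-5 + 2\right) \left(-5\right)\right) = \left(7 + 4 \left(-2 - 36\right)^{2}\right) \left(121 - -15\right) = \left(7 + 4 \left(-38\right)^{2}\right) \left(121 + 15\right) = \left(7 + 4 \cdot 1444\right) 136 = \left(7 + 5776\right) 136 = 5783 \cdot 136 = 786488$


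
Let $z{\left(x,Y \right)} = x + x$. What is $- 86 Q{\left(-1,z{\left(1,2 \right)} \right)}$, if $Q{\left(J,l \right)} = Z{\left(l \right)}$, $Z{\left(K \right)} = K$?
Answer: $-172$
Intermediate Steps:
$z{\left(x,Y \right)} = 2 x$
$Q{\left(J,l \right)} = l$
$- 86 Q{\left(-1,z{\left(1,2 \right)} \right)} = - 86 \cdot 2 \cdot 1 = \left(-86\right) 2 = -172$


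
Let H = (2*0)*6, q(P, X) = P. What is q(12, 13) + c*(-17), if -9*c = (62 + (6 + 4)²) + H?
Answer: 318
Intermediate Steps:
H = 0 (H = 0*6 = 0)
c = -18 (c = -((62 + (6 + 4)²) + 0)/9 = -((62 + 10²) + 0)/9 = -((62 + 100) + 0)/9 = -(162 + 0)/9 = -⅑*162 = -18)
q(12, 13) + c*(-17) = 12 - 18*(-17) = 12 + 306 = 318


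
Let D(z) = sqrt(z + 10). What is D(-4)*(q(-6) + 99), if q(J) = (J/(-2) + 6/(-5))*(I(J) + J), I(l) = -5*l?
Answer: 711*sqrt(6)/5 ≈ 348.32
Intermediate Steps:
D(z) = sqrt(10 + z)
q(J) = -4*J*(-6/5 - J/2) (q(J) = (J/(-2) + 6/(-5))*(-5*J + J) = (J*(-1/2) + 6*(-1/5))*(-4*J) = (-J/2 - 6/5)*(-4*J) = (-6/5 - J/2)*(-4*J) = -4*J*(-6/5 - J/2))
D(-4)*(q(-6) + 99) = sqrt(10 - 4)*((2/5)*(-6)*(12 + 5*(-6)) + 99) = sqrt(6)*((2/5)*(-6)*(12 - 30) + 99) = sqrt(6)*((2/5)*(-6)*(-18) + 99) = sqrt(6)*(216/5 + 99) = sqrt(6)*(711/5) = 711*sqrt(6)/5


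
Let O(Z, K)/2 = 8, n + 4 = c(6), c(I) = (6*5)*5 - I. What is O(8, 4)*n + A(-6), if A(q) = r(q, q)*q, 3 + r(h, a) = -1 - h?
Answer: 2228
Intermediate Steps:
r(h, a) = -4 - h (r(h, a) = -3 + (-1 - h) = -4 - h)
c(I) = 150 - I (c(I) = 30*5 - I = 150 - I)
n = 140 (n = -4 + (150 - 1*6) = -4 + (150 - 6) = -4 + 144 = 140)
O(Z, K) = 16 (O(Z, K) = 2*8 = 16)
A(q) = q*(-4 - q) (A(q) = (-4 - q)*q = q*(-4 - q))
O(8, 4)*n + A(-6) = 16*140 - 1*(-6)*(4 - 6) = 2240 - 1*(-6)*(-2) = 2240 - 12 = 2228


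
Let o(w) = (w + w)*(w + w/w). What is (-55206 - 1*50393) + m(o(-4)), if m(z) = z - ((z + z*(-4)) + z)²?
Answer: -107879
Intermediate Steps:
o(w) = 2*w*(1 + w) (o(w) = (2*w)*(w + 1) = (2*w)*(1 + w) = 2*w*(1 + w))
m(z) = z - 4*z² (m(z) = z - ((z - 4*z) + z)² = z - (-3*z + z)² = z - (-2*z)² = z - 4*z²)
(-55206 - 1*50393) + m(o(-4)) = (-55206 - 1*50393) + (2*(-4)*(1 - 4))*(1 - 8*(-4)*(1 - 4)) = (-55206 - 50393) + (2*(-4)*(-3))*(1 - 8*(-4)*(-3)) = -105599 + 24*(1 - 4*24) = -105599 + 24*(1 - 96) = -105599 + 24*(-95) = -105599 - 2280 = -107879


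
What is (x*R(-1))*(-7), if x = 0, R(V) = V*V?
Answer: 0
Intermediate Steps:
R(V) = V²
(x*R(-1))*(-7) = (0*(-1)²)*(-7) = (0*1)*(-7) = 0*(-7) = 0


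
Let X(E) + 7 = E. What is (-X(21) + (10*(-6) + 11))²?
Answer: 3969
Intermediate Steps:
X(E) = -7 + E
(-X(21) + (10*(-6) + 11))² = (-(-7 + 21) + (10*(-6) + 11))² = (-1*14 + (-60 + 11))² = (-14 - 49)² = (-63)² = 3969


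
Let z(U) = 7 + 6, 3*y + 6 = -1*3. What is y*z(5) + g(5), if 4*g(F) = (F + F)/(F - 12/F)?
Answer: -989/26 ≈ -38.038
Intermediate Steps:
g(F) = F/(2*(F - 12/F)) (g(F) = ((F + F)/(F - 12/F))/4 = ((2*F)/(F - 12/F))/4 = (2*F/(F - 12/F))/4 = F/(2*(F - 12/F)))
y = -3 (y = -2 + (-1*3)/3 = -2 + (⅓)*(-3) = -2 - 1 = -3)
z(U) = 13
y*z(5) + g(5) = -3*13 + (½)*5²/(-12 + 5²) = -39 + (½)*25/(-12 + 25) = -39 + (½)*25/13 = -39 + (½)*25*(1/13) = -39 + 25/26 = -989/26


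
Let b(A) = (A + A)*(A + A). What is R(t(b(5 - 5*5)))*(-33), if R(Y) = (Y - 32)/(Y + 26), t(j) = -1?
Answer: 1089/25 ≈ 43.560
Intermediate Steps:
b(A) = 4*A² (b(A) = (2*A)*(2*A) = 4*A²)
R(Y) = (-32 + Y)/(26 + Y)
R(t(b(5 - 5*5)))*(-33) = ((-32 - 1)/(26 - 1))*(-33) = (-33/25)*(-33) = ((1/25)*(-33))*(-33) = -33/25*(-33) = 1089/25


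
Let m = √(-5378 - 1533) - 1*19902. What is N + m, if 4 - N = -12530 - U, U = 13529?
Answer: 6161 + I*√6911 ≈ 6161.0 + 83.132*I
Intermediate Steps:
m = -19902 + I*√6911 (m = √(-6911) - 19902 = I*√6911 - 19902 = -19902 + I*√6911 ≈ -19902.0 + 83.132*I)
N = 26063 (N = 4 - (-12530 - 1*13529) = 4 - (-12530 - 13529) = 4 - 1*(-26059) = 4 + 26059 = 26063)
N + m = 26063 + (-19902 + I*√6911) = 6161 + I*√6911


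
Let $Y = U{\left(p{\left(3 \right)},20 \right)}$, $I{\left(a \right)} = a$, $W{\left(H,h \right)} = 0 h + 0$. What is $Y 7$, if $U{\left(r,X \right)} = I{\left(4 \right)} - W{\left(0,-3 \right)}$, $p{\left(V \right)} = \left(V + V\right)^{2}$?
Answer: $28$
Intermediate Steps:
$W{\left(H,h \right)} = 0$ ($W{\left(H,h \right)} = 0 + 0 = 0$)
$p{\left(V \right)} = 4 V^{2}$ ($p{\left(V \right)} = \left(2 V\right)^{2} = 4 V^{2}$)
$U{\left(r,X \right)} = 4$ ($U{\left(r,X \right)} = 4 - 0 = 4 + 0 = 4$)
$Y = 4$
$Y 7 = 4 \cdot 7 = 28$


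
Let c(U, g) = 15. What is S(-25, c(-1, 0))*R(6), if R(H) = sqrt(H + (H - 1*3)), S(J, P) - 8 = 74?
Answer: 246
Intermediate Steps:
S(J, P) = 82 (S(J, P) = 8 + 74 = 82)
R(H) = sqrt(-3 + 2*H) (R(H) = sqrt(H + (H - 3)) = sqrt(H + (-3 + H)) = sqrt(-3 + 2*H))
S(-25, c(-1, 0))*R(6) = 82*sqrt(-3 + 2*6) = 82*sqrt(-3 + 12) = 82*sqrt(9) = 82*3 = 246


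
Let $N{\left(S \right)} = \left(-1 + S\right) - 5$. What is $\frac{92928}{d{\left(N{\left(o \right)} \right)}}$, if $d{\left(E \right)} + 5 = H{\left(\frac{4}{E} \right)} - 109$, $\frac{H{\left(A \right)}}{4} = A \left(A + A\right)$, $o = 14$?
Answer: $- \frac{5808}{7} \approx -829.71$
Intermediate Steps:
$N{\left(S \right)} = -6 + S$
$H{\left(A \right)} = 8 A^{2}$ ($H{\left(A \right)} = 4 A \left(A + A\right) = 4 A 2 A = 4 \cdot 2 A^{2} = 8 A^{2}$)
$d{\left(E \right)} = -114 + \frac{128}{E^{2}}$ ($d{\left(E \right)} = -5 + \left(8 \left(\frac{4}{E}\right)^{2} - 109\right) = -5 - \left(109 - 8 \frac{16}{E^{2}}\right) = -5 - \left(109 - \frac{128}{E^{2}}\right) = -114 + \frac{128}{E^{2}}$)
$\frac{92928}{d{\left(N{\left(o \right)} \right)}} = \frac{92928}{-114 + \frac{128}{\left(-6 + 14\right)^{2}}} = \frac{92928}{-114 + \frac{128}{64}} = \frac{92928}{-114 + 128 \cdot \frac{1}{64}} = \frac{92928}{-114 + 2} = \frac{92928}{-112} = 92928 \left(- \frac{1}{112}\right) = - \frac{5808}{7}$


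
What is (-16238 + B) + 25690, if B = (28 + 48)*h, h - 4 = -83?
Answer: 3448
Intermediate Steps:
h = -79 (h = 4 - 83 = -79)
B = -6004 (B = (28 + 48)*(-79) = 76*(-79) = -6004)
(-16238 + B) + 25690 = (-16238 - 6004) + 25690 = -22242 + 25690 = 3448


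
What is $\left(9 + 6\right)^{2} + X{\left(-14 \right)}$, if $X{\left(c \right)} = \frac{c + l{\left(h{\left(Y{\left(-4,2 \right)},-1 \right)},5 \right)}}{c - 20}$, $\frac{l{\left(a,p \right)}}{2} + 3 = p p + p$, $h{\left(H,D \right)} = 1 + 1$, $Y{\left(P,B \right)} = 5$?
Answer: $\frac{3805}{17} \approx 223.82$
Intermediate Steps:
$h{\left(H,D \right)} = 2$
$l{\left(a,p \right)} = -6 + 2 p + 2 p^{2}$ ($l{\left(a,p \right)} = -6 + 2 \left(p p + p\right) = -6 + 2 \left(p^{2} + p\right) = -6 + 2 \left(p + p^{2}\right) = -6 + \left(2 p + 2 p^{2}\right) = -6 + 2 p + 2 p^{2}$)
$X{\left(c \right)} = \frac{54 + c}{-20 + c}$ ($X{\left(c \right)} = \frac{c + \left(-6 + 2 \cdot 5 + 2 \cdot 5^{2}\right)}{c - 20} = \frac{c + \left(-6 + 10 + 2 \cdot 25\right)}{-20 + c} = \frac{c + \left(-6 + 10 + 50\right)}{-20 + c} = \frac{c + 54}{-20 + c} = \frac{54 + c}{-20 + c}$)
$\left(9 + 6\right)^{2} + X{\left(-14 \right)} = \left(9 + 6\right)^{2} + \frac{54 - 14}{-20 - 14} = 15^{2} + \frac{1}{-34} \cdot 40 = 225 - \frac{20}{17} = \frac{3805}{17}$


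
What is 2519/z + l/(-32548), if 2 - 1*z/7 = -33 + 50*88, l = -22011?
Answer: 590557693/994504140 ≈ 0.59382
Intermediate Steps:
z = -30555 (z = 14 - 7*(-33 + 50*88) = 14 - 7*(-33 + 4400) = 14 - 7*4367 = 14 - 30569 = -30555)
2519/z + l/(-32548) = 2519/(-30555) - 22011/(-32548) = 2519*(-1/30555) - 22011*(-1/32548) = -2519/30555 + 22011/32548 = 590557693/994504140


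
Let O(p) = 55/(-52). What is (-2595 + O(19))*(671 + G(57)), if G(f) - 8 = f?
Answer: -24839080/13 ≈ -1.9107e+6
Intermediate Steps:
O(p) = -55/52 (O(p) = 55*(-1/52) = -55/52)
G(f) = 8 + f
(-2595 + O(19))*(671 + G(57)) = (-2595 - 55/52)*(671 + (8 + 57)) = -134995*(671 + 65)/52 = -134995/52*736 = -24839080/13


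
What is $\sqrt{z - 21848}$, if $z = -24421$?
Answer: $3 i \sqrt{5141} \approx 215.1 i$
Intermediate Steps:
$\sqrt{z - 21848} = \sqrt{-24421 - 21848} = \sqrt{-46269} = 3 i \sqrt{5141}$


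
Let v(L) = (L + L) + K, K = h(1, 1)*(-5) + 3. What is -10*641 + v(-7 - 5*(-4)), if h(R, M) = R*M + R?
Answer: -6391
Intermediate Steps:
h(R, M) = R + M*R (h(R, M) = M*R + R = R + M*R)
K = -7 (K = (1*(1 + 1))*(-5) + 3 = (1*2)*(-5) + 3 = 2*(-5) + 3 = -10 + 3 = -7)
v(L) = -7 + 2*L (v(L) = (L + L) - 7 = 2*L - 7 = -7 + 2*L)
-10*641 + v(-7 - 5*(-4)) = -10*641 + (-7 + 2*(-7 - 5*(-4))) = -6410 + (-7 + 2*(-7 - 1*(-20))) = -6410 + (-7 + 2*(-7 + 20)) = -6410 + (-7 + 2*13) = -6410 + (-7 + 26) = -6410 + 19 = -6391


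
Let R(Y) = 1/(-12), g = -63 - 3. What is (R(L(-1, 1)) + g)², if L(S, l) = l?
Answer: 628849/144 ≈ 4367.0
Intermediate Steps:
g = -66
R(Y) = -1/12
(R(L(-1, 1)) + g)² = (-1/12 - 66)² = (-793/12)² = 628849/144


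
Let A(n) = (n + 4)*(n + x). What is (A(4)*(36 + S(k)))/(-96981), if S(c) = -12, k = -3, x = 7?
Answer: -704/32327 ≈ -0.021777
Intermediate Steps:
A(n) = (4 + n)*(7 + n) (A(n) = (n + 4)*(n + 7) = (4 + n)*(7 + n))
(A(4)*(36 + S(k)))/(-96981) = ((28 + 4**2 + 11*4)*(36 - 12))/(-96981) = ((28 + 16 + 44)*24)*(-1/96981) = (88*24)*(-1/96981) = 2112*(-1/96981) = -704/32327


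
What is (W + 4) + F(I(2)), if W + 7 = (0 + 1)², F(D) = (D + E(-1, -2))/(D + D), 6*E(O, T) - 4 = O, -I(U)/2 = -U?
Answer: -23/16 ≈ -1.4375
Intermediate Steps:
I(U) = 2*U (I(U) = -(-2)*U = 2*U)
E(O, T) = ⅔ + O/6
F(D) = (½ + D)/(2*D) (F(D) = (D + (⅔ + (⅙)*(-1)))/(D + D) = (D + (⅔ - ⅙))/((2*D)) = (D + ½)*(1/(2*D)) = (½ + D)*(1/(2*D)) = (½ + D)/(2*D))
W = -6 (W = -7 + (0 + 1)² = -7 + 1² = -7 + 1 = -6)
(W + 4) + F(I(2)) = (-6 + 4) + (1 + 2*(2*2))/(4*((2*2))) = -2 + (¼)*(1 + 2*4)/4 = -2 + (¼)*(¼)*(1 + 8) = -2 + (¼)*(¼)*9 = -2 + 9/16 = -23/16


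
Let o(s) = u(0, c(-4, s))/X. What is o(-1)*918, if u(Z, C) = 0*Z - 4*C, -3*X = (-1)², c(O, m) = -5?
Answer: -55080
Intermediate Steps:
X = -⅓ (X = -⅓*(-1)² = -⅓*1 = -⅓ ≈ -0.33333)
u(Z, C) = -4*C (u(Z, C) = 0 - 4*C = -4*C)
o(s) = -60 (o(s) = (-4*(-5))/(-⅓) = 20*(-3) = -60)
o(-1)*918 = -60*918 = -55080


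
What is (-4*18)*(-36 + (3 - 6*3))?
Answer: 3672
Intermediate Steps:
(-4*18)*(-36 + (3 - 6*3)) = -72*(-36 + (3 - 18)) = -72*(-36 - 15) = -72*(-51) = 3672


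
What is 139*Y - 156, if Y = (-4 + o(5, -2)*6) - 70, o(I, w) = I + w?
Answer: -7940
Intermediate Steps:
Y = -56 (Y = (-4 + (5 - 2)*6) - 70 = (-4 + 3*6) - 70 = (-4 + 18) - 70 = 14 - 70 = -56)
139*Y - 156 = 139*(-56) - 156 = -7784 - 156 = -7940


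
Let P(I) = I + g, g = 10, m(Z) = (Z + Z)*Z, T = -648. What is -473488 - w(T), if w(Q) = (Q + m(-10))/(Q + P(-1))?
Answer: -302559280/639 ≈ -4.7349e+5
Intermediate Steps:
m(Z) = 2*Z**2 (m(Z) = (2*Z)*Z = 2*Z**2)
P(I) = 10 + I (P(I) = I + 10 = 10 + I)
w(Q) = (200 + Q)/(9 + Q) (w(Q) = (Q + 2*(-10)**2)/(Q + (10 - 1)) = (Q + 2*100)/(Q + 9) = (Q + 200)/(9 + Q) = (200 + Q)/(9 + Q))
-473488 - w(T) = -473488 - (200 - 648)/(9 - 648) = -473488 - (-448)/(-639) = -473488 - (-1)*(-448)/639 = -473488 - 1*448/639 = -473488 - 448/639 = -302559280/639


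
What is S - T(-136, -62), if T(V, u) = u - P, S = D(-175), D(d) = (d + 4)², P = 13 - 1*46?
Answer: 29270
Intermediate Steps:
P = -33 (P = 13 - 46 = -33)
D(d) = (4 + d)²
S = 29241 (S = (4 - 175)² = (-171)² = 29241)
T(V, u) = 33 + u (T(V, u) = u - 1*(-33) = u + 33 = 33 + u)
S - T(-136, -62) = 29241 - (33 - 62) = 29241 - 1*(-29) = 29241 + 29 = 29270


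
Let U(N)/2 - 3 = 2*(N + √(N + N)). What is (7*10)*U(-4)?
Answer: -700 + 560*I*√2 ≈ -700.0 + 791.96*I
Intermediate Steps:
U(N) = 6 + 4*N + 4*√2*√N (U(N) = 6 + 2*(2*(N + √(N + N))) = 6 + 2*(2*(N + √(2*N))) = 6 + 2*(2*(N + √2*√N)) = 6 + 2*(2*N + 2*√2*√N) = 6 + (4*N + 4*√2*√N) = 6 + 4*N + 4*√2*√N)
(7*10)*U(-4) = (7*10)*(6 + 4*(-4) + 4*√2*√(-4)) = 70*(6 - 16 + 4*√2*(2*I)) = 70*(6 - 16 + 8*I*√2) = 70*(-10 + 8*I*√2) = -700 + 560*I*√2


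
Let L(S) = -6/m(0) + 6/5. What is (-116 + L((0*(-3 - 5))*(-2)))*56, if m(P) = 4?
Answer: -32564/5 ≈ -6512.8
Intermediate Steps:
L(S) = -3/10 (L(S) = -6/4 + 6/5 = -6*¼ + 6*(⅕) = -3/2 + 6/5 = -3/10)
(-116 + L((0*(-3 - 5))*(-2)))*56 = (-116 - 3/10)*56 = -1163/10*56 = -32564/5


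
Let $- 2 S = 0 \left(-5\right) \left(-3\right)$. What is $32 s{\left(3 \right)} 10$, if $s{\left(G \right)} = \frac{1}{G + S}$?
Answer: $\frac{320}{3} \approx 106.67$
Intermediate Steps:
$S = 0$ ($S = - \frac{0 \left(-5\right) \left(-3\right)}{2} = - \frac{0 \left(-3\right)}{2} = \left(- \frac{1}{2}\right) 0 = 0$)
$s{\left(G \right)} = \frac{1}{G}$ ($s{\left(G \right)} = \frac{1}{G + 0} = \frac{1}{G}$)
$32 s{\left(3 \right)} 10 = \frac{32}{3} \cdot 10 = \frac{320}{3}$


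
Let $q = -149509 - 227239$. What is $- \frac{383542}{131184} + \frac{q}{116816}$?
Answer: $- \frac{2944598497}{478887192} \approx -6.1488$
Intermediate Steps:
$q = -376748$ ($q = -149509 - 227239 = -376748$)
$- \frac{383542}{131184} + \frac{q}{116816} = - \frac{383542}{131184} - \frac{376748}{116816} = \left(-383542\right) \frac{1}{131184} - \frac{94187}{29204} = - \frac{191771}{65592} - \frac{94187}{29204} = - \frac{2944598497}{478887192}$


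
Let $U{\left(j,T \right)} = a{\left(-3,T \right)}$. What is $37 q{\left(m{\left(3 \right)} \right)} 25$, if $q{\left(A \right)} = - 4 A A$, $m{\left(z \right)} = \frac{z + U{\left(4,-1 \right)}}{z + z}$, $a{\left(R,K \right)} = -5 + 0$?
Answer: $- \frac{3700}{9} \approx -411.11$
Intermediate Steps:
$a{\left(R,K \right)} = -5$
$U{\left(j,T \right)} = -5$
$m{\left(z \right)} = \frac{-5 + z}{2 z}$ ($m{\left(z \right)} = \frac{z - 5}{z + z} = \frac{-5 + z}{2 z}$)
$q{\left(A \right)} = - 4 A^{2}$
$37 q{\left(m{\left(3 \right)} \right)} 25 = 37 \left(- 4 \left(\frac{-5 + 3}{2 \cdot 3}\right)^{2}\right) 25 = 37 \left(- 4 \left(\frac{1}{2} \cdot \frac{1}{3} \left(-2\right)\right)^{2}\right) 25 = 37 \left(- 4 \left(- \frac{1}{3}\right)^{2}\right) 25 = 37 \left(\left(-4\right) \frac{1}{9}\right) 25 = 37 \left(- \frac{4}{9}\right) 25 = \left(- \frac{148}{9}\right) 25 = - \frac{3700}{9}$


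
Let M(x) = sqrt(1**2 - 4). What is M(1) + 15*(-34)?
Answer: -510 + I*sqrt(3) ≈ -510.0 + 1.732*I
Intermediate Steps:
M(x) = I*sqrt(3) (M(x) = sqrt(1 - 4) = sqrt(-3) = I*sqrt(3))
M(1) + 15*(-34) = I*sqrt(3) + 15*(-34) = I*sqrt(3) - 510 = -510 + I*sqrt(3)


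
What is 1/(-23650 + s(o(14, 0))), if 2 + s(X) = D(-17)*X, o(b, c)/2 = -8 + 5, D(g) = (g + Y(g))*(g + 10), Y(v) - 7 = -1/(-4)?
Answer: -2/48123 ≈ -4.1560e-5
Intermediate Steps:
Y(v) = 29/4 (Y(v) = 7 - 1/(-4) = 7 - 1*(-1/4) = 7 + 1/4 = 29/4)
D(g) = (10 + g)*(29/4 + g) (D(g) = (g + 29/4)*(g + 10) = (29/4 + g)*(10 + g) = (10 + g)*(29/4 + g))
o(b, c) = -6 (o(b, c) = 2*(-8 + 5) = 2*(-3) = -6)
s(X) = -2 + 273*X/4 (s(X) = -2 + (145/2 + (-17)**2 + (69/4)*(-17))*X = -2 + (145/2 + 289 - 1173/4)*X = -2 + 273*X/4)
1/(-23650 + s(o(14, 0))) = 1/(-23650 + (-2 + (273/4)*(-6))) = 1/(-23650 + (-2 - 819/2)) = 1/(-23650 - 823/2) = 1/(-48123/2) = -2/48123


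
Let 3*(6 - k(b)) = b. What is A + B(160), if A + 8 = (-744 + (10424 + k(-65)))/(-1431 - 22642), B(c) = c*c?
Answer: 1848199525/72219 ≈ 25592.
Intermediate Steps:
k(b) = 6 - b/3
B(c) = c²
A = -606875/72219 (A = -8 + (-744 + (10424 + (6 - ⅓*(-65))))/(-1431 - 22642) = -8 + (-744 + (10424 + (6 + 65/3)))/(-24073) = -8 + (-744 + (10424 + 83/3))*(-1/24073) = -8 + (-744 + 31355/3)*(-1/24073) = -8 + (29123/3)*(-1/24073) = -8 - 29123/72219 = -606875/72219 ≈ -8.4033)
A + B(160) = -606875/72219 + 160² = -606875/72219 + 25600 = 1848199525/72219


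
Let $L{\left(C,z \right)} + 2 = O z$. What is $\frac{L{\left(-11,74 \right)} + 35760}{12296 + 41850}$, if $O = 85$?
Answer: $\frac{21024}{27073} \approx 0.77657$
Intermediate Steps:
$L{\left(C,z \right)} = -2 + 85 z$
$\frac{L{\left(-11,74 \right)} + 35760}{12296 + 41850} = \frac{\left(-2 + 85 \cdot 74\right) + 35760}{12296 + 41850} = \frac{\left(-2 + 6290\right) + 35760}{54146} = \left(6288 + 35760\right) \frac{1}{54146} = 42048 \cdot \frac{1}{54146} = \frac{21024}{27073}$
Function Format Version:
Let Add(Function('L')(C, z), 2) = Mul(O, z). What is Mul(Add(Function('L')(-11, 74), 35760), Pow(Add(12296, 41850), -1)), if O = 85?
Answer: Rational(21024, 27073) ≈ 0.77657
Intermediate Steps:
Function('L')(C, z) = Add(-2, Mul(85, z))
Mul(Add(Function('L')(-11, 74), 35760), Pow(Add(12296, 41850), -1)) = Mul(Add(Add(-2, Mul(85, 74)), 35760), Pow(Add(12296, 41850), -1)) = Mul(Add(Add(-2, 6290), 35760), Pow(54146, -1)) = Mul(Add(6288, 35760), Rational(1, 54146)) = Mul(42048, Rational(1, 54146)) = Rational(21024, 27073)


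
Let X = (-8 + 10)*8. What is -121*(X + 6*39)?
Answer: -30250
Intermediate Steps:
X = 16 (X = 2*8 = 16)
-121*(X + 6*39) = -121*(16 + 6*39) = -121*(16 + 234) = -121*250 = -30250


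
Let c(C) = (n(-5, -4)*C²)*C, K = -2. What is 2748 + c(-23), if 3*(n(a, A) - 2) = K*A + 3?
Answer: -198595/3 ≈ -66198.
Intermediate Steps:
n(a, A) = 3 - 2*A/3 (n(a, A) = 2 + (-2*A + 3)/3 = 2 + (3 - 2*A)/3 = 2 + (1 - 2*A/3) = 3 - 2*A/3)
c(C) = 17*C³/3 (c(C) = ((3 - ⅔*(-4))*C²)*C = ((3 + 8/3)*C²)*C = (17*C²/3)*C = 17*C³/3)
2748 + c(-23) = 2748 + (17/3)*(-23)³ = 2748 + (17/3)*(-12167) = 2748 - 206839/3 = -198595/3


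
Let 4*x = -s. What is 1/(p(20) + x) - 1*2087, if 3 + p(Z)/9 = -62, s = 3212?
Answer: -2896757/1388 ≈ -2087.0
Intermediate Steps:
p(Z) = -585 (p(Z) = -27 + 9*(-62) = -27 - 558 = -585)
x = -803 (x = (-1*3212)/4 = (¼)*(-3212) = -803)
1/(p(20) + x) - 1*2087 = 1/(-585 - 803) - 1*2087 = 1/(-1388) - 2087 = -1/1388 - 2087 = -2896757/1388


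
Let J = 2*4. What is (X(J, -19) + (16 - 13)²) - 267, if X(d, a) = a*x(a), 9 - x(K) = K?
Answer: -790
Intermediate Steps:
x(K) = 9 - K
J = 8
X(d, a) = a*(9 - a)
(X(J, -19) + (16 - 13)²) - 267 = (-19*(9 - 1*(-19)) + (16 - 13)²) - 267 = (-19*(9 + 19) + 3²) - 267 = (-19*28 + 9) - 267 = (-532 + 9) - 267 = -523 - 267 = -790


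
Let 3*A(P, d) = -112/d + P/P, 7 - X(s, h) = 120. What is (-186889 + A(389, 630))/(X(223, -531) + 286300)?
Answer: -25229978/38635245 ≈ -0.65303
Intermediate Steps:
X(s, h) = -113 (X(s, h) = 7 - 1*120 = 7 - 120 = -113)
A(P, d) = ⅓ - 112/(3*d) (A(P, d) = (-112/d + P/P)/3 = (-112/d + 1)/3 = (1 - 112/d)/3 = ⅓ - 112/(3*d))
(-186889 + A(389, 630))/(X(223, -531) + 286300) = (-186889 + (⅓)*(-112 + 630)/630)/(-113 + 286300) = (-186889 + (⅓)*(1/630)*518)/286187 = (-186889 + 37/135)*(1/286187) = -25229978/135*1/286187 = -25229978/38635245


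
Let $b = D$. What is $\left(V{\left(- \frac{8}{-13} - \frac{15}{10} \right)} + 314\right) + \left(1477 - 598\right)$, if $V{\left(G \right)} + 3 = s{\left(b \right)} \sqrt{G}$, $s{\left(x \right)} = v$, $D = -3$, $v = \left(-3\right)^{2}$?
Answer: $1190 + \frac{9 i \sqrt{598}}{26} \approx 1190.0 + 8.4649 i$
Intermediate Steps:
$v = 9$
$b = -3$
$s{\left(x \right)} = 9$
$V{\left(G \right)} = -3 + 9 \sqrt{G}$
$\left(V{\left(- \frac{8}{-13} - \frac{15}{10} \right)} + 314\right) + \left(1477 - 598\right) = \left(\left(-3 + 9 \sqrt{- \frac{8}{-13} - \frac{15}{10}}\right) + 314\right) + \left(1477 - 598\right) = \left(\left(-3 + 9 \sqrt{\left(-8\right) \left(- \frac{1}{13}\right) - \frac{3}{2}}\right) + 314\right) + \left(1477 - 598\right) = \left(\left(-3 + 9 \sqrt{\frac{8}{13} - \frac{3}{2}}\right) + 314\right) + 879 = \left(\left(-3 + 9 \sqrt{- \frac{23}{26}}\right) + 314\right) + 879 = \left(\left(-3 + 9 \frac{i \sqrt{598}}{26}\right) + 314\right) + 879 = \left(\left(-3 + \frac{9 i \sqrt{598}}{26}\right) + 314\right) + 879 = \left(311 + \frac{9 i \sqrt{598}}{26}\right) + 879 = 1190 + \frac{9 i \sqrt{598}}{26}$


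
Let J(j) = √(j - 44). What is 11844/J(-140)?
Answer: -2961*I*√46/23 ≈ -873.15*I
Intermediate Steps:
J(j) = √(-44 + j)
11844/J(-140) = 11844/(√(-44 - 140)) = 11844/(√(-184)) = 11844/((2*I*√46)) = 11844*(-I*√46/92) = -2961*I*√46/23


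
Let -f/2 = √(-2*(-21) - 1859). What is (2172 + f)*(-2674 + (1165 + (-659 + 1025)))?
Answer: -2482596 + 2286*I*√1817 ≈ -2.4826e+6 + 97444.0*I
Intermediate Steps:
f = -2*I*√1817 (f = -2*√(-2*(-21) - 1859) = -2*√(42 - 1859) = -2*I*√1817 ≈ -85.253*I)
(2172 + f)*(-2674 + (1165 + (-659 + 1025))) = (2172 - 2*I*√1817)*(-2674 + (1165 + (-659 + 1025))) = (2172 - 2*I*√1817)*(-2674 + (1165 + 366)) = (2172 - 2*I*√1817)*(-2674 + 1531) = (2172 - 2*I*√1817)*(-1143) = -2482596 + 2286*I*√1817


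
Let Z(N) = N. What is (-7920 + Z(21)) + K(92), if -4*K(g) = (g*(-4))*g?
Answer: 565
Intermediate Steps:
K(g) = g² (K(g) = -g*(-4)*g/4 = -(-4*g)*g/4 = -(-1)*g² = g²)
(-7920 + Z(21)) + K(92) = (-7920 + 21) + 92² = -7899 + 8464 = 565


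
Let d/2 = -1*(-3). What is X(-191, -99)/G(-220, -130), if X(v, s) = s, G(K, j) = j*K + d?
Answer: -99/28606 ≈ -0.0034608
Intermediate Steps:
d = 6 (d = 2*(-1*(-3)) = 2*3 = 6)
G(K, j) = 6 + K*j (G(K, j) = j*K + 6 = K*j + 6 = 6 + K*j)
X(-191, -99)/G(-220, -130) = -99/(6 - 220*(-130)) = -99/(6 + 28600) = -99/28606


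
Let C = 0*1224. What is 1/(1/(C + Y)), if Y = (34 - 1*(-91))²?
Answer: 15625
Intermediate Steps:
C = 0
Y = 15625 (Y = (34 + 91)² = 125² = 15625)
1/(1/(C + Y)) = 1/(1/(0 + 15625)) = 1/(1/15625) = 15625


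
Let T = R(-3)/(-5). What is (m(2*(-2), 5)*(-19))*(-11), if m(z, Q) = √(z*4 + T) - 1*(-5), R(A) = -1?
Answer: 1045 + 209*I*√395/5 ≈ 1045.0 + 830.76*I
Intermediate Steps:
T = ⅕ (T = -1/(-5) = -1*(-⅕) = ⅕ ≈ 0.20000)
m(z, Q) = 5 + √(⅕ + 4*z) (m(z, Q) = √(z*4 + ⅕) - 1*(-5) = √(4*z + ⅕) + 5 = √(⅕ + 4*z) + 5 = 5 + √(⅕ + 4*z))
(m(2*(-2), 5)*(-19))*(-11) = ((5 + √(5 + 100*(2*(-2)))/5)*(-19))*(-11) = ((5 + √(5 + 100*(-4))/5)*(-19))*(-11) = ((5 + √(5 - 400)/5)*(-19))*(-11) = ((5 + √(-395)/5)*(-19))*(-11) = ((5 + (I*√395)/5)*(-19))*(-11) = ((5 + I*√395/5)*(-19))*(-11) = (-95 - 19*I*√395/5)*(-11) = 1045 + 209*I*√395/5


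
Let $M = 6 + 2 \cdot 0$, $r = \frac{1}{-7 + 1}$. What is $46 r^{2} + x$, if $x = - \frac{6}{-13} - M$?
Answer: $- \frac{997}{234} \approx -4.2607$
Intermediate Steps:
$r = - \frac{1}{6}$ ($r = \frac{1}{-6} = - \frac{1}{6} \approx -0.16667$)
$M = 6$ ($M = 6 + 0 = 6$)
$x = - \frac{72}{13}$ ($x = - \frac{6}{-13} - 6 = \left(-6\right) \left(- \frac{1}{13}\right) - 6 = \frac{6}{13} - 6 = - \frac{72}{13} \approx -5.5385$)
$46 r^{2} + x = 46 \left(- \frac{1}{6}\right)^{2} - \frac{72}{13} = 46 \cdot \frac{1}{36} - \frac{72}{13} = \frac{23}{18} - \frac{72}{13} = - \frac{997}{234}$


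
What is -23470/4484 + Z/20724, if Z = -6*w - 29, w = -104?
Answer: -120931075/23231604 ≈ -5.2055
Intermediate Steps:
Z = 595 (Z = -6*(-104) - 29 = 624 - 29 = 595)
-23470/4484 + Z/20724 = -23470/4484 + 595/20724 = -23470*1/4484 + 595*(1/20724) = -11735/2242 + 595/20724 = -120931075/23231604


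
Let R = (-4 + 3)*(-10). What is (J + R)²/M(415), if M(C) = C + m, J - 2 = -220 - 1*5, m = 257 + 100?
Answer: 45369/772 ≈ 58.768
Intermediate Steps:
m = 357
J = -223 (J = 2 + (-220 - 1*5) = 2 + (-220 - 5) = 2 - 225 = -223)
R = 10 (R = -1*(-10) = 10)
M(C) = 357 + C (M(C) = C + 357 = 357 + C)
(J + R)²/M(415) = (-223 + 10)²/(357 + 415) = (-213)²/772 = 45369*(1/772) = 45369/772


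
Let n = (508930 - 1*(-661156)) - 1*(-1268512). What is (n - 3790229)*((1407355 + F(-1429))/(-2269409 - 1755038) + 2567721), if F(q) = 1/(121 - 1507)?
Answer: -19358663030926200921143/5577883542 ≈ -3.4706e+12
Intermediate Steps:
F(q) = -1/1386 (F(q) = 1/(-1386) = -1/1386)
n = 2438598 (n = (508930 + 661156) + 1268512 = 1170086 + 1268512 = 2438598)
(n - 3790229)*((1407355 + F(-1429))/(-2269409 - 1755038) + 2567721) = (2438598 - 3790229)*((1407355 - 1/1386)/(-2269409 - 1755038) + 2567721) = -1351631*((1950594029/1386)/(-4024447) + 2567721) = -1351631*((1950594029/1386)*(-1/4024447) + 2567721) = -1351631*(-1950594029/5577883542 + 2567721) = -1351631*14322446755753753/5577883542 = -19358663030926200921143/5577883542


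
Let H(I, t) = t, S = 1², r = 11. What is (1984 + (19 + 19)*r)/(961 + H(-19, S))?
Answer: 1201/481 ≈ 2.4969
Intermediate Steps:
S = 1
(1984 + (19 + 19)*r)/(961 + H(-19, S)) = (1984 + (19 + 19)*11)/(961 + 1) = (1984 + 38*11)/962 = (1984 + 418)*(1/962) = 2402*(1/962) = 1201/481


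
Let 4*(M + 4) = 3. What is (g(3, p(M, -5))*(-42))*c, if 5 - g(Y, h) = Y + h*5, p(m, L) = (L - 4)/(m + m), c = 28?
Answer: 75264/13 ≈ 5789.5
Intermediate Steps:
M = -13/4 (M = -4 + (1/4)*3 = -4 + 3/4 = -13/4 ≈ -3.2500)
p(m, L) = (-4 + L)/(2*m) (p(m, L) = (-4 + L)/((2*m)) = (-4 + L)*(1/(2*m)) = (-4 + L)/(2*m))
g(Y, h) = 5 - Y - 5*h (g(Y, h) = 5 - (Y + h*5) = 5 - (Y + 5*h) = 5 + (-Y - 5*h) = 5 - Y - 5*h)
(g(3, p(M, -5))*(-42))*c = ((5 - 1*3 - 5*(-4 - 5)/(2*(-13/4)))*(-42))*28 = ((5 - 3 - 5*(-4)*(-9)/(2*13))*(-42))*28 = ((5 - 3 - 5*18/13)*(-42))*28 = ((5 - 3 - 90/13)*(-42))*28 = -64/13*(-42)*28 = (2688/13)*28 = 75264/13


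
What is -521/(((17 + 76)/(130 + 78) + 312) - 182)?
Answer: -108368/27133 ≈ -3.9940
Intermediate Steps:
-521/(((17 + 76)/(130 + 78) + 312) - 182) = -521/((93/208 + 312) - 182) = -521/(64989/208 - 182) = -521/27133/208 = -521*208/27133 = -108368/27133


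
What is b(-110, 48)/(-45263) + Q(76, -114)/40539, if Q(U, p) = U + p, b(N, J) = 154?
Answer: -7963000/1834916757 ≈ -0.0043397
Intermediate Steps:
b(-110, 48)/(-45263) + Q(76, -114)/40539 = 154/(-45263) + (76 - 114)/40539 = 154*(-1/45263) - 38*1/40539 = -154/45263 - 38/40539 = -7963000/1834916757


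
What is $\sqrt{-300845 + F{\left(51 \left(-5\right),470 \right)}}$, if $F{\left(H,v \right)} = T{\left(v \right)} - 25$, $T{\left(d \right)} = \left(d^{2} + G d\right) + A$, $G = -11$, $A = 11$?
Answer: $i \sqrt{85129} \approx 291.77 i$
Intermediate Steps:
$T{\left(d \right)} = 11 + d^{2} - 11 d$ ($T{\left(d \right)} = \left(d^{2} - 11 d\right) + 11 = 11 + d^{2} - 11 d$)
$F{\left(H,v \right)} = -14 + v^{2} - 11 v$ ($F{\left(H,v \right)} = \left(11 + v^{2} - 11 v\right) - 25 = -14 + v^{2} - 11 v$)
$\sqrt{-300845 + F{\left(51 \left(-5\right),470 \right)}} = \sqrt{-300845 - \left(5184 - 220900\right)} = \sqrt{-300845 - -215716} = \sqrt{-300845 + 215716} = \sqrt{-85129} = i \sqrt{85129}$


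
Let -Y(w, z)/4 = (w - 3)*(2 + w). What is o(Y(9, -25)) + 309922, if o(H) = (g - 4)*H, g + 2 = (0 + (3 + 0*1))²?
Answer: 309130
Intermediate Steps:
g = 7 (g = -2 + (0 + (3 + 0*1))² = -2 + (0 + (3 + 0))² = -2 + (0 + 3)² = -2 + 3² = -2 + 9 = 7)
Y(w, z) = -4*(-3 + w)*(2 + w) (Y(w, z) = -4*(w - 3)*(2 + w) = -4*(-3 + w)*(2 + w))
o(H) = 3*H (o(H) = (7 - 4)*H = 3*H)
o(Y(9, -25)) + 309922 = 3*(24 - 4*9² + 4*9) + 309922 = 3*(24 - 4*81 + 36) + 309922 = 3*(24 - 324 + 36) + 309922 = 3*(-264) + 309922 = -792 + 309922 = 309130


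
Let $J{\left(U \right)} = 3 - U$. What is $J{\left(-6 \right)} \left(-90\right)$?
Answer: $-810$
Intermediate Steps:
$J{\left(-6 \right)} \left(-90\right) = \left(3 - -6\right) \left(-90\right) = \left(3 + 6\right) \left(-90\right) = 9 \left(-90\right) = -810$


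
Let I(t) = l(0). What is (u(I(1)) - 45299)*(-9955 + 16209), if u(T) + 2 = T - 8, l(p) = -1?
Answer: -283368740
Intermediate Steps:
I(t) = -1
u(T) = -10 + T (u(T) = -2 + (T - 8) = -2 + (-8 + T) = -10 + T)
(u(I(1)) - 45299)*(-9955 + 16209) = ((-10 - 1) - 45299)*(-9955 + 16209) = (-11 - 45299)*6254 = -45310*6254 = -283368740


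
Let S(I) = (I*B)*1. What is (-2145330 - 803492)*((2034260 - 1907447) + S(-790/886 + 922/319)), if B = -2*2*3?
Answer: -52835351367190638/141317 ≈ -3.7388e+11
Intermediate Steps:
B = -12 (B = -4*3 = -12)
S(I) = -12*I (S(I) = (I*(-12))*1 = -12*I*1 = -12*I)
(-2145330 - 803492)*((2034260 - 1907447) + S(-790/886 + 922/319)) = (-2145330 - 803492)*((2034260 - 1907447) - 12*(-790/886 + 922/319)) = -2948822*(126813 - 12*(-790*1/886 + 922*(1/319))) = -2948822*(126813 - 12*(-395/443 + 922/319)) = -2948822*(126813 - 12*282441/141317) = -2948822*(126813 - 3389292/141317) = -2948822*17917443429/141317 = -52835351367190638/141317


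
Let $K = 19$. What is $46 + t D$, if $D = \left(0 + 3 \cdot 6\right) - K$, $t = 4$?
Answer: $42$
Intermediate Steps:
$D = -1$ ($D = \left(0 + 3 \cdot 6\right) - 19 = \left(0 + 18\right) - 19 = 18 - 19 = -1$)
$46 + t D = 46 + 4 \left(-1\right) = 46 - 4 = 42$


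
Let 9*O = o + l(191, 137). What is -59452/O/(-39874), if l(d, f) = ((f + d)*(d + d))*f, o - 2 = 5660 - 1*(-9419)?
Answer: 267534/342530280121 ≈ 7.8105e-7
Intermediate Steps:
o = 15081 (o = 2 + (5660 - 1*(-9419)) = 2 + (5660 + 9419) = 2 + 15079 = 15081)
l(d, f) = 2*d*f*(d + f) (l(d, f) = ((d + f)*(2*d))*f = (2*d*(d + f))*f = 2*d*f*(d + f))
O = 17180633/9 (O = (15081 + 2*191*137*(191 + 137))/9 = (15081 + 2*191*137*328)/9 = (15081 + 17165552)/9 = (⅑)*17180633 = 17180633/9 ≈ 1.9090e+6)
-59452/O/(-39874) = -59452/17180633/9/(-39874) = -59452*9/17180633*(-1/39874) = -535068/17180633*(-1/39874) = 267534/342530280121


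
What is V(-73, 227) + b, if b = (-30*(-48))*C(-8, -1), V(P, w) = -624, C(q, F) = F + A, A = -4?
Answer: -7824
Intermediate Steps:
C(q, F) = -4 + F (C(q, F) = F - 4 = -4 + F)
b = -7200 (b = (-30*(-48))*(-4 - 1) = 1440*(-5) = -7200)
V(-73, 227) + b = -624 - 7200 = -7824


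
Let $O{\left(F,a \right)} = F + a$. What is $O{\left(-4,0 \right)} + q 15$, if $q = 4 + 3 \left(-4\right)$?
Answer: $-124$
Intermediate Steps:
$q = -8$ ($q = 4 - 12 = -8$)
$O{\left(-4,0 \right)} + q 15 = \left(-4 + 0\right) - 120 = -4 - 120 = -124$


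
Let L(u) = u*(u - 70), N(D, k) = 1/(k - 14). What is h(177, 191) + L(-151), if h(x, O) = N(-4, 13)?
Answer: 33370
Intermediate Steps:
N(D, k) = 1/(-14 + k)
h(x, O) = -1 (h(x, O) = 1/(-14 + 13) = 1/(-1) = -1)
L(u) = u*(-70 + u)
h(177, 191) + L(-151) = -1 - 151*(-70 - 151) = -1 - 151*(-221) = -1 + 33371 = 33370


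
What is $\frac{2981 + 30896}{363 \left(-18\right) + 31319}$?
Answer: $\frac{33877}{24785} \approx 1.3668$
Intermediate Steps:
$\frac{2981 + 30896}{363 \left(-18\right) + 31319} = \frac{33877}{-6534 + 31319} = \frac{33877}{24785}$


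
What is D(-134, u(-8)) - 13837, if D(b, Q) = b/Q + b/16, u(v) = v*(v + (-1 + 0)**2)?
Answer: -775475/56 ≈ -13848.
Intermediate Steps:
u(v) = v*(1 + v) (u(v) = v*(v + (-1)**2) = v*(v + 1) = v*(1 + v))
D(b, Q) = b/16 + b/Q (D(b, Q) = b/Q + b*(1/16) = b/Q + b/16 = b/16 + b/Q)
D(-134, u(-8)) - 13837 = ((1/16)*(-134) - 134*(-1/(8*(1 - 8)))) - 13837 = (-67/8 - 134/((-8*(-7)))) - 13837 = (-67/8 - 134/56) - 13837 = (-67/8 - 134*1/56) - 13837 = (-67/8 - 67/28) - 13837 = -603/56 - 13837 = -775475/56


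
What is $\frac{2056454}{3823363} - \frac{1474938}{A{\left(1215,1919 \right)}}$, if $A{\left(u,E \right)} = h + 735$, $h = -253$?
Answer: $- \frac{2819116082833}{921430483} \approx -3059.5$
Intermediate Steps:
$A{\left(u,E \right)} = 482$ ($A{\left(u,E \right)} = -253 + 735 = 482$)
$\frac{2056454}{3823363} - \frac{1474938}{A{\left(1215,1919 \right)}} = \frac{2056454}{3823363} - \frac{1474938}{482} = 2056454 \cdot \frac{1}{3823363} - \frac{737469}{241} = \frac{2056454}{3823363} - \frac{737469}{241} = - \frac{2819116082833}{921430483}$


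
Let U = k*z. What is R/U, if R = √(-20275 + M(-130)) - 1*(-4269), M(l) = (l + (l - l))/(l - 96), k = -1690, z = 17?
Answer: -4269/28730 - I*√258884130/3246490 ≈ -0.14859 - 0.0049561*I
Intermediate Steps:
M(l) = l/(-96 + l) (M(l) = (l + 0)/(-96 + l) = l/(-96 + l))
U = -28730 (U = -1690*17 = -28730)
R = 4269 + I*√258884130/113 (R = √(-20275 - 130/(-96 - 130)) - 1*(-4269) = √(-20275 - 130/(-226)) + 4269 = √(-20275 - 130*(-1/226)) + 4269 = √(-20275 + 65/113) + 4269 = √(-2291010/113) + 4269 = I*√258884130/113 + 4269 = 4269 + I*√258884130/113 ≈ 4269.0 + 142.39*I)
R/U = (4269 + I*√258884130/113)/(-28730) = (4269 + I*√258884130/113)*(-1/28730) = -4269/28730 - I*√258884130/3246490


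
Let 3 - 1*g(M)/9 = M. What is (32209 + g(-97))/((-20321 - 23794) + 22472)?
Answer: -33109/21643 ≈ -1.5298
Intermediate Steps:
g(M) = 27 - 9*M
(32209 + g(-97))/((-20321 - 23794) + 22472) = (32209 + (27 - 9*(-97)))/((-20321 - 23794) + 22472) = (32209 + (27 + 873))/(-44115 + 22472) = (32209 + 900)/(-21643) = 33109*(-1/21643) = -33109/21643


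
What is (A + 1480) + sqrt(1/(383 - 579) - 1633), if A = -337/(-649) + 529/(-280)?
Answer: 268696639/181720 + I*sqrt(320069)/14 ≈ 1478.6 + 40.41*I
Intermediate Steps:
A = -248961/181720 (A = -337*(-1/649) + 529*(-1/280) = 337/649 - 529/280 = -248961/181720 ≈ -1.3700)
(A + 1480) + sqrt(1/(383 - 579) - 1633) = (-248961/181720 + 1480) + sqrt(1/(383 - 579) - 1633) = 268696639/181720 + sqrt(1/(-196) - 1633) = 268696639/181720 + sqrt(-1/196 - 1633) = 268696639/181720 + sqrt(-320069/196) = 268696639/181720 + I*sqrt(320069)/14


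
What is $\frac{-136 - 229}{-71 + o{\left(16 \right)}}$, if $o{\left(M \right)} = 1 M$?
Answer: $\frac{73}{11} \approx 6.6364$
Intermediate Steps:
$o{\left(M \right)} = M$
$\frac{-136 - 229}{-71 + o{\left(16 \right)}} = \frac{-136 - 229}{-71 + 16} = - \frac{365}{-55} = \left(-365\right) \left(- \frac{1}{55}\right) = \frac{73}{11}$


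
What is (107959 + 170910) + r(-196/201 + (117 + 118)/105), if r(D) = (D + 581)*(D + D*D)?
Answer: 781387527268459/2785366143 ≈ 2.8053e+5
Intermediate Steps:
r(D) = (581 + D)*(D + D**2)
(107959 + 170910) + r(-196/201 + (117 + 118)/105) = (107959 + 170910) + (-196/201 + (117 + 118)/105)*(581 + (-196/201 + (117 + 118)/105)**2 + 582*(-196/201 + (117 + 118)/105)) = 278869 + (-196*1/201 + 235*(1/105))*(581 + (-196*1/201 + 235*(1/105))**2 + 582*(-196*1/201 + 235*(1/105))) = 278869 + (-196/201 + 47/21)*(581 + (-196/201 + 47/21)**2 + 582*(-196/201 + 47/21)) = 278869 + 1777*(581 + (1777/1407)**2 + 582*(1777/1407))/1407 = 278869 + 1777*(581 + 3157729/1979649 + 344738/469)/1407 = 278869 + (1777/1407)*(2608472896/1979649) = 278869 + 4635256336192/2785366143 = 781387527268459/2785366143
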